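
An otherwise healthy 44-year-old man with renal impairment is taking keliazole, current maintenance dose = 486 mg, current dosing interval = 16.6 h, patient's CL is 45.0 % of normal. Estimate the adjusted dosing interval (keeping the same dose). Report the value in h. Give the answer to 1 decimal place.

To keep the same average steady-state level, dosing rate must scale with clearance.
CL ratio = 45.0 / 100 = 0.4500
New interval (same dose) = 16.6 / 0.4500 = 36.89 h

36.9 h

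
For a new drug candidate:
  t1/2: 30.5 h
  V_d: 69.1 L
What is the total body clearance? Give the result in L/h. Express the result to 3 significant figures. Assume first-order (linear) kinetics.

k = ln2 / t½ = 0.693147 / 30.5 = 0.02273 h⁻¹
CL = k × Vd = 0.02273 × 69.1 = 1.571 L/h

1.57 L/h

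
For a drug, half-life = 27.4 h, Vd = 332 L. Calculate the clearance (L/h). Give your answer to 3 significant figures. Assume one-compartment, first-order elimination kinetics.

k = ln2 / t½ = 0.693147 / 27.4 = 0.02530 h⁻¹
CL = k × Vd = 0.02530 × 332 = 8.400 L/h

8.40 L/h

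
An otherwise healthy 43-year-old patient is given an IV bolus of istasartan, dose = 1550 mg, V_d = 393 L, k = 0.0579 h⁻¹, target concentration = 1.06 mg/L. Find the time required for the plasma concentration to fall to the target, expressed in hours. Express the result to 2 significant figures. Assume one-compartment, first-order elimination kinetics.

C₀ = Dose / Vd = 1550 / 393 = 3.944 mg/L
t = ln(C₀ / C) / k = ln(3.944 / 1.06) / 0.05790
  = ln(3.721) / 0.05790 = 1.314 / 0.05790 = 22.69 h

23 h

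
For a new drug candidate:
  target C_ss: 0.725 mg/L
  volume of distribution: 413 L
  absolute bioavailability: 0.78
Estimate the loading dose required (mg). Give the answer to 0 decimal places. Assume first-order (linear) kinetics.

384 mg

LD = Css × Vd / F = 0.725 × 413 / 0.78 = 383.9 mg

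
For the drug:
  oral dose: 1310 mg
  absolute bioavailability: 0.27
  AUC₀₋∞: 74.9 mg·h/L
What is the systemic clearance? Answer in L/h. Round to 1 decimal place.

CL = F·Dose / AUC = 0.27 × 1310 / 74.9 = 4.722 L/h

4.7 L/h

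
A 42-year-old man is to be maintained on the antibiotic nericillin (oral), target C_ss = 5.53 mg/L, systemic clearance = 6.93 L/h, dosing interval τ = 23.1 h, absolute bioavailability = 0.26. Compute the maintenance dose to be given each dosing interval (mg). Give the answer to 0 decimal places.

3405 mg

At steady state, F × (Dose/τ) = Css × CL.
Dose = Css × CL × τ / F = 5.53 × 6.930 × 23.1 / 0.26 = 3405 mg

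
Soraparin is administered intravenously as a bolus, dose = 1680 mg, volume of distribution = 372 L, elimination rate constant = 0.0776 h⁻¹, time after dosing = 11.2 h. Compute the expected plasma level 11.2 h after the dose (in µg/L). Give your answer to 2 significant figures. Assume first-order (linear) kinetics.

C₀ = Dose / Vd = 1680 / 372 = 4.516 mg/L
C = C₀ · e^(−k·t) = 4.516 × e^(−0.07760 × 11.2)
  = 4.516 × 0.4193 = 1.894 mg/L
Convert: 1.894 mg/L × 1000 = 1894 µg/L

1900 µg/L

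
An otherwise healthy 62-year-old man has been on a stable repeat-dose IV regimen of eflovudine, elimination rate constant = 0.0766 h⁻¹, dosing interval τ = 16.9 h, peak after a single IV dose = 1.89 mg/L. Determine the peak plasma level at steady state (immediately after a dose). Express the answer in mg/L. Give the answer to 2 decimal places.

2.60 mg/L

e^(−kτ) = e^(−0.07660 × 16.9) = 0.2740
Accumulation ratio R = 1 / (1 − e^(−kτ)) = 1 / (1 − 0.2740) = 1.377
Steady-state peak = C₀ × R = 1.89 × 1.377 = 2.603 mg/L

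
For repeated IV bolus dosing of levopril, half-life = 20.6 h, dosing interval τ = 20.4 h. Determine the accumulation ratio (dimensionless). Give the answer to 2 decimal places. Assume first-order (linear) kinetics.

k = ln2 / t½ = 0.693147 / 20.6 = 0.03365 h⁻¹
e^(−kτ) = e^(−0.03365 × 20.4) = 0.5034
Accumulation ratio R = 1 / (1 − e^(−kτ)) = 1 / (1 − 0.5034) = 2.014

2.01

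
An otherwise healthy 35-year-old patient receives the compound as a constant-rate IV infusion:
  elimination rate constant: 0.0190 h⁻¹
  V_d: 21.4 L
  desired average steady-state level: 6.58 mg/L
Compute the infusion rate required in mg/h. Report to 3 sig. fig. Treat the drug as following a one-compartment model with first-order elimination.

CL = k × Vd = 0.01900 × 21.4 = 0.4066 L/h
At steady state, infusion rate R₀ = Css × CL = 6.58 × 0.4066 = 2.675 mg/h

2.68 mg/h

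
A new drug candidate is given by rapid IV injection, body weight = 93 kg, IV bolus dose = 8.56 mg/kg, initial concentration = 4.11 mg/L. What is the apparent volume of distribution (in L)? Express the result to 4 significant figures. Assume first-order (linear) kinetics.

193.7 L

Dose = 8.56 × 93 = 796.1 mg
Vd = Dose / C₀ = 796.1 / 4.11 = 193.7 L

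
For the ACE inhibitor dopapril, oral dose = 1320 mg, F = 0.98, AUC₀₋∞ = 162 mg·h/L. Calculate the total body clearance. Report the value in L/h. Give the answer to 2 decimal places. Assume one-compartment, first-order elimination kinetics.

7.99 L/h

CL = F·Dose / AUC = 0.98 × 1320 / 162 = 7.985 L/h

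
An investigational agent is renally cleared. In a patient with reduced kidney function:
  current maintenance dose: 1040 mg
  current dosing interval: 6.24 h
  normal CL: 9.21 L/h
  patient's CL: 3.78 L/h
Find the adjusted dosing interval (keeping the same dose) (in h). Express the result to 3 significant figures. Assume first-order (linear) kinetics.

To keep the same average steady-state level, dosing rate must scale with clearance.
CL ratio = 3.78 / 9.21 = 0.4104
New interval (same dose) = 6.24 / 0.4104 = 15.20 h

15.2 h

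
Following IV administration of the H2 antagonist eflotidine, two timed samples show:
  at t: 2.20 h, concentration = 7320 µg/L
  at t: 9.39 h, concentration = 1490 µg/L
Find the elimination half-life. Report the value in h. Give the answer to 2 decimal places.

3.13 h

k = ln(C₁/C₂) / (t₂ − t₁) = ln(7320/1490) / (9.39 − 2.20)
  = 1.592 / 7.190 = 0.2214 h⁻¹
t½ = ln2 / k = 0.693147 / 0.2214 = 3.131 h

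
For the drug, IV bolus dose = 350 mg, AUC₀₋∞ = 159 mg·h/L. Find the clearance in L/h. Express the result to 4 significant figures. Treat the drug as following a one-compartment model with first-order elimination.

CL = Dose / AUC = 350 / 159 = 2.201 L/h

2.201 L/h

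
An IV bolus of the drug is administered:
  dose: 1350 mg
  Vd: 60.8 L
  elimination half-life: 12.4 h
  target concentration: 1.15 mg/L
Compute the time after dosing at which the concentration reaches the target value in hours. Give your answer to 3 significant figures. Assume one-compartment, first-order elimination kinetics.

C₀ = Dose / Vd = 1350 / 60.8 = 22.20 mg/L
k = ln2 / t½ = 0.693147 / 12.4 = 0.05590 h⁻¹
t = ln(C₀ / C) / k = ln(22.20 / 1.15) / 0.05590
  = ln(19.30) / 0.05590 = 2.960 / 0.05590 = 52.95 h

53.0 h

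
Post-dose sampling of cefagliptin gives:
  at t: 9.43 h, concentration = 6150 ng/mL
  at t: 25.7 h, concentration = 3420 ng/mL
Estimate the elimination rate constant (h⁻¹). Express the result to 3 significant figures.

k = ln(C₁/C₂) / (t₂ − t₁) = ln(6150/3420) / (25.7 − 9.43)
  = 0.5868 / 16.27 = 0.03607 h⁻¹

0.0361 h⁻¹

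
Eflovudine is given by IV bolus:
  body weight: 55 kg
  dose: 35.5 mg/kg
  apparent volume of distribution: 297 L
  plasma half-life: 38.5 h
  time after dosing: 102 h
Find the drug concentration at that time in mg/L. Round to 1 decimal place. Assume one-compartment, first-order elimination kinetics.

Total dose = 35.5 × 55 = 1953 mg
C₀ = Dose / Vd = 1953 / 297 = 6.576 mg/L
k = ln2 / t½ = 0.693147 / 38.5 = 0.01800 h⁻¹
C = C₀ · e^(−k·t) = 6.576 × e^(−0.01800 × 102)
  = 6.576 × 0.1595 = 1.049 mg/L

1.0 mg/L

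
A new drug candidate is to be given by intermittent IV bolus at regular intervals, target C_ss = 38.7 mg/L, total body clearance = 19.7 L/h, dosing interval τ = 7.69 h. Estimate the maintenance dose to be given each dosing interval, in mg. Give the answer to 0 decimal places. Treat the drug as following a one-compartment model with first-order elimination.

5863 mg

At steady state, Dose/τ = Css × CL.
Dose = Css × CL × τ = 38.7 × 19.70 × 7.69 = 5863 mg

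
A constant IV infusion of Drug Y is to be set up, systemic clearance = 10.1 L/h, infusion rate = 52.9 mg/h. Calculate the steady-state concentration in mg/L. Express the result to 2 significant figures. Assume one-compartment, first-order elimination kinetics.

5.2 mg/L

At steady state Css = R₀ / CL = 52.9 / 10.10 = 5.238 mg/L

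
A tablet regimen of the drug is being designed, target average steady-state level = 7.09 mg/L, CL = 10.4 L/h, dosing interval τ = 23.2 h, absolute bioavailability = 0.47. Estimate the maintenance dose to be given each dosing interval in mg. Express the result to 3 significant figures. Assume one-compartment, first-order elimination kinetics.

3640 mg

At steady state, F × (Dose/τ) = Css × CL.
Dose = Css × CL × τ / F = 7.09 × 10.40 × 23.2 / 0.47 = 3640 mg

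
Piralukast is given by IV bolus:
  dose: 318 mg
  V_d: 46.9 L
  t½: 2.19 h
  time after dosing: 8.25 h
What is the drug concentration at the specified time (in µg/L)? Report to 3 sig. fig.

498 µg/L

C₀ = Dose / Vd = 318.0 / 46.9 = 6.780 mg/L
k = ln2 / t½ = 0.693147 / 2.19 = 0.3165 h⁻¹
C = C₀ · e^(−k·t) = 6.780 × e^(−0.3165 × 8.25)
  = 6.780 × 0.07345 = 0.4980 mg/L
Convert: 0.4980 mg/L × 1000 = 498.0 µg/L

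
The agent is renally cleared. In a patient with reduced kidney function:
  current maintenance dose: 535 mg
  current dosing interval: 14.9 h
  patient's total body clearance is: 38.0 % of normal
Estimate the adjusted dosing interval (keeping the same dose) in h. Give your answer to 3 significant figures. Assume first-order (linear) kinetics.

39.2 h

To keep the same average steady-state level, dosing rate must scale with clearance.
CL ratio = 38.0 / 100 = 0.3800
New interval (same dose) = 14.9 / 0.3800 = 39.21 h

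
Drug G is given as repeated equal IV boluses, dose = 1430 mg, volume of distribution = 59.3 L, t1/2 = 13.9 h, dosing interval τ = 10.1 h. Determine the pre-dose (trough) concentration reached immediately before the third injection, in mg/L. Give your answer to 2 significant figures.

C₀ per dose = Dose / Vd = 1430 / 59.3 = 24.11 mg/L
k = ln2 / t½ = 0.693147 / 13.9 = 0.04987 h⁻¹
Fraction remaining after one interval: r = e^(−kτ) = e^(−0.04987 × 10.1) = 0.6043
Before dose 3, 2 doses have been given (aged 1τ, 2τ).
C_trough = C₀ × (r + r²) = 24.11 × (0.6043 + 0.3652) = 23.37 mg/L

23 mg/L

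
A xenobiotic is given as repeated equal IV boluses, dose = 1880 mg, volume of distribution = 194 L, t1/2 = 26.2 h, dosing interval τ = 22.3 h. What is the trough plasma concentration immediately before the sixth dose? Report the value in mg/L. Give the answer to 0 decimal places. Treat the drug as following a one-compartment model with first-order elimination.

C₀ per dose = Dose / Vd = 1880 / 194 = 9.691 mg/L
k = ln2 / t½ = 0.693147 / 26.2 = 0.02646 h⁻¹
Fraction remaining after one interval: r = e^(−kτ) = e^(−0.02646 × 22.3) = 0.5543
Before dose 6, 5 doses have been given (aged 1τ, 2τ, 3τ, 4τ, 5τ).
C_trough = C₀ × (r + r² + … + r^5) = C₀ × r(1−r^5)/(1−r)
        = 9.691 × 0.5543 × (1 − 0.05233) / (1 − 0.5543) = 11.42 mg/L

11 mg/L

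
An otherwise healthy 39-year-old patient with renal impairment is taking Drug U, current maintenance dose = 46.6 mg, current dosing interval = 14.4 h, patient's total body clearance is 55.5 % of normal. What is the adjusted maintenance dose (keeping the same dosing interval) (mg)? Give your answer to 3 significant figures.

To keep the same average steady-state level, dosing rate must scale with clearance.
CL ratio = 55.5 / 100 = 0.5550
New dose (same interval) = 46.6 × 0.5550 = 25.86 mg

25.9 mg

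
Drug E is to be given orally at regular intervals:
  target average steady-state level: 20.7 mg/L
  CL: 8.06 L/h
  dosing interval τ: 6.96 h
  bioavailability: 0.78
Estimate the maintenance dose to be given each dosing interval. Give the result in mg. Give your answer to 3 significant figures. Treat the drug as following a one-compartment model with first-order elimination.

1490 mg

At steady state, F × (Dose/τ) = Css × CL.
Dose = Css × CL × τ / F = 20.7 × 8.060 × 6.96 / 0.78 = 1489 mg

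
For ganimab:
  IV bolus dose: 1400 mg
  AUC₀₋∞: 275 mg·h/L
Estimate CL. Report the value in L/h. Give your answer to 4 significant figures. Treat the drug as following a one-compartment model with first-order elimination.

CL = Dose / AUC = 1400 / 275 = 5.091 L/h

5.091 L/h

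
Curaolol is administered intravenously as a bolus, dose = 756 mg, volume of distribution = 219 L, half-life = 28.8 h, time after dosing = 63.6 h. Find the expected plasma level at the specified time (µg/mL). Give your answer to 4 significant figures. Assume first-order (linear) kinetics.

C₀ = Dose / Vd = 756.0 / 219 = 3.452 mg/L
k = ln2 / t½ = 0.693147 / 28.8 = 0.02407 h⁻¹
C = C₀ · e^(−k·t) = 3.452 × e^(−0.02407 × 63.6)
  = 3.452 × 0.2164 = 0.7470 mg/L
(0.7470 mg/L = 0.7470 µg/mL)

0.7470 µg/mL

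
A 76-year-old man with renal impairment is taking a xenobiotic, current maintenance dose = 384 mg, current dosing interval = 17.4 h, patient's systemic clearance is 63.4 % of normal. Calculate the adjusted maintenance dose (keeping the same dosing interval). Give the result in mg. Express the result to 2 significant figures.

240 mg

To keep the same average steady-state level, dosing rate must scale with clearance.
CL ratio = 63.4 / 100 = 0.6340
New dose (same interval) = 384 × 0.6340 = 243.5 mg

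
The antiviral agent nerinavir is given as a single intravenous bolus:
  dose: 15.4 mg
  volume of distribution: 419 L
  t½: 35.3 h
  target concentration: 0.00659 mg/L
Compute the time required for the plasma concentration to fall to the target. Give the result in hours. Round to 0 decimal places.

88 h

C₀ = Dose / Vd = 15.40 / 419 = 0.03675 mg/L
k = ln2 / t½ = 0.693147 / 35.3 = 0.01964 h⁻¹
t = ln(C₀ / C) / k = ln(0.03675 / 0.00659) / 0.01964
  = ln(5.577) / 0.01964 = 1.719 / 0.01964 = 87.53 h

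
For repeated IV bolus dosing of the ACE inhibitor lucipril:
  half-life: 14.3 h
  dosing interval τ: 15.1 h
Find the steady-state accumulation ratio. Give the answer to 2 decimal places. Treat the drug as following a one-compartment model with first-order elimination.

k = ln2 / t½ = 0.693147 / 14.3 = 0.04847 h⁻¹
e^(−kτ) = e^(−0.04847 × 15.1) = 0.4810
Accumulation ratio R = 1 / (1 − e^(−kτ)) = 1 / (1 − 0.4810) = 1.927

1.93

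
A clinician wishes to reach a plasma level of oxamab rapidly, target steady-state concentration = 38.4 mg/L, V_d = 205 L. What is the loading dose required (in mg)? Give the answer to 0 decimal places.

7872 mg

LD = Css × Vd = 38.4 × 205 = 7872 mg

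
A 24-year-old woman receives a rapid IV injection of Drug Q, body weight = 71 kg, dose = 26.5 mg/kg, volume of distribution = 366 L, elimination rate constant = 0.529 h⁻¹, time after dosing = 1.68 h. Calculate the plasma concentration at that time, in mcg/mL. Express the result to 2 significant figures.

Total dose = 26.5 × 71 = 1882 mg
C₀ = Dose / Vd = 1882 / 366 = 5.142 mg/L
C = C₀ · e^(−k·t) = 5.142 × e^(−0.5290 × 1.68)
  = 5.142 × 0.4112 = 2.114 mg/L
(2.114 mg/L = 2.114 mcg/mL)

2.1 mcg/mL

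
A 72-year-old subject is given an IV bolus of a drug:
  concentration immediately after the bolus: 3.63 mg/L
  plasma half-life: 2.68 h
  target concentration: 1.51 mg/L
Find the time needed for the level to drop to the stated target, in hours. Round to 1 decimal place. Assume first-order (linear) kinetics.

3.4 h

k = ln2 / t½ = 0.693147 / 2.68 = 0.2586 h⁻¹
t = ln(C₀ / C) / k = ln(3.630 / 1.51) / 0.2586
  = ln(2.404) / 0.2586 = 0.8771 / 0.2586 = 3.392 h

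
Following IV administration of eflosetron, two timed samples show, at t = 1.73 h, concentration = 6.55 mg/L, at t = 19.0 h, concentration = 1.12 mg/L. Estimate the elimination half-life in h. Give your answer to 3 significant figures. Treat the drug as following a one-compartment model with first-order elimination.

k = ln(C₁/C₂) / (t₂ − t₁) = ln(6.55/1.12) / (19.0 − 1.73)
  = 1.766 / 17.27 = 0.1023 h⁻¹
t½ = ln2 / k = 0.693147 / 0.1023 = 6.776 h

6.78 h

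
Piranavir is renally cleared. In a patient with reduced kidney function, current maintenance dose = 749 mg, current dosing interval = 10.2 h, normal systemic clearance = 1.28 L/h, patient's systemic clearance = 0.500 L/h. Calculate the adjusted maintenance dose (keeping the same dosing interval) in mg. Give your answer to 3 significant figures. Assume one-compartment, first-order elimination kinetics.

293 mg

To keep the same average steady-state level, dosing rate must scale with clearance.
CL ratio = 0.500 / 1.28 = 0.3906
New dose (same interval) = 749 × 0.3906 = 292.6 mg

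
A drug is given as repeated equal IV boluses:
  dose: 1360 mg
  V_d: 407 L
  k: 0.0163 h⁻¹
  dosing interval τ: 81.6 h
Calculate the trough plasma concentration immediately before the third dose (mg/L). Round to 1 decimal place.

1.1 mg/L

C₀ per dose = Dose / Vd = 1360 / 407 = 3.342 mg/L
Fraction remaining after one interval: r = e^(−kτ) = e^(−0.01630 × 81.6) = 0.2645
Before dose 3, 2 doses have been given (aged 1τ, 2τ).
C_trough = C₀ × (r + r²) = 3.342 × (0.2645 + 0.06996) = 1.118 mg/L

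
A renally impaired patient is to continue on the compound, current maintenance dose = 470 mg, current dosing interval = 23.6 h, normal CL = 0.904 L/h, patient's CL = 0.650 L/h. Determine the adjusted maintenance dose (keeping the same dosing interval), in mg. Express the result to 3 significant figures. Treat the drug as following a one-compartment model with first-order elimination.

To keep the same average steady-state level, dosing rate must scale with clearance.
CL ratio = 0.650 / 0.904 = 0.7190
New dose (same interval) = 470 × 0.7190 = 337.9 mg

338 mg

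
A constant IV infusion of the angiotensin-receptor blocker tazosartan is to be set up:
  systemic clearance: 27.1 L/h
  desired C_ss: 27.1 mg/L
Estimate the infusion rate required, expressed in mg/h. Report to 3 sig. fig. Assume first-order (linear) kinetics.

At steady state, infusion rate R₀ = Css × CL = 27.1 × 27.10 = 734.4 mg/h

734 mg/h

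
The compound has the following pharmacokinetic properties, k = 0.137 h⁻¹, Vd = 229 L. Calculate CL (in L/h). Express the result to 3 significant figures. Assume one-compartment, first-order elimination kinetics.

31.4 L/h

CL = k × Vd = 0.137 × 229 = 31.37 L/h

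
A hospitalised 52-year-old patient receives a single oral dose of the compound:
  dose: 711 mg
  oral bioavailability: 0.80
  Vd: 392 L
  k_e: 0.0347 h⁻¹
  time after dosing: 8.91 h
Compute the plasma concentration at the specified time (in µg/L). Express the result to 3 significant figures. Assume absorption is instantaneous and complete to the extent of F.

Amount reaching circulation = F × Dose = 0.80 × 711.0 = 568.8 mg
C₀ = F·Dose / Vd = 568.8 / 392 = 1.451 mg/L
C = C₀ · e^(−k·t) = 1.451 × e^(−0.03470 × 8.91)
  = 1.451 × 0.7341 = 1.065 mg/L
Convert: 1.065 mg/L × 1000 = 1065 µg/L

1070 µg/L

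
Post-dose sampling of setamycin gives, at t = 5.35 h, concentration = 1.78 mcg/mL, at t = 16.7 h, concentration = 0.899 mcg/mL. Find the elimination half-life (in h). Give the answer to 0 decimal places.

12 h

k = ln(C₁/C₂) / (t₂ − t₁) = ln(1.78/0.899) / (16.7 − 5.35)
  = 0.6831 / 11.35 = 0.06019 h⁻¹
t½ = ln2 / k = 0.693147 / 0.06019 = 11.52 h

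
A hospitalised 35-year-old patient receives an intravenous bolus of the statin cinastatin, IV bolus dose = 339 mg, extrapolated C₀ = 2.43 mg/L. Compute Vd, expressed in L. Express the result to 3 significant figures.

Vd = Dose / C₀ = 339.0 / 2.43 = 139.5 L

140 L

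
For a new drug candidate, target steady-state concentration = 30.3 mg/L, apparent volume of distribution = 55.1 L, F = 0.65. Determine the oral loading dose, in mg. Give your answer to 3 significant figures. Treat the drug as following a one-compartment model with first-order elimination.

2570 mg

LD = Css × Vd / F = 30.3 × 55.1 / 0.65 = 2569 mg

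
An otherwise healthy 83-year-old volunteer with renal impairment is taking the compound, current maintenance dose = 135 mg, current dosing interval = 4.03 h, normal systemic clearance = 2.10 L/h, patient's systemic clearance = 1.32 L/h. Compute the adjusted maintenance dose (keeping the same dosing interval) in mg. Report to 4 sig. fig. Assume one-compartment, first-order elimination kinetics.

To keep the same average steady-state level, dosing rate must scale with clearance.
CL ratio = 1.32 / 2.10 = 0.6286
New dose (same interval) = 135 × 0.6286 = 84.86 mg

84.86 mg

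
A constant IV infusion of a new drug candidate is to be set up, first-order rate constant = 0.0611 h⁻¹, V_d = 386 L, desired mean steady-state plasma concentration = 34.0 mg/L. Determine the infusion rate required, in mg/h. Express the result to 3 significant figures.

CL = k × Vd = 0.06110 × 386 = 23.58 L/h
At steady state, infusion rate R₀ = Css × CL = 34.0 × 23.58 = 801.7 mg/h

802 mg/h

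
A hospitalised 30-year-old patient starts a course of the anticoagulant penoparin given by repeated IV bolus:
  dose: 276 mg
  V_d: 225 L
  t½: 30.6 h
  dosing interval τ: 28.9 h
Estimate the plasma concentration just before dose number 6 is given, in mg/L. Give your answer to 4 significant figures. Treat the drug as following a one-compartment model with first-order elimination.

C₀ per dose = Dose / Vd = 276 / 225 = 1.227 mg/L
k = ln2 / t½ = 0.693147 / 30.6 = 0.02265 h⁻¹
Fraction remaining after one interval: r = e^(−kτ) = e^(−0.02265 × 28.9) = 0.5197
Before dose 6, 5 doses have been given (aged 1τ, 2τ, 3τ, 4τ, 5τ).
C_trough = C₀ × (r + r² + … + r^5) = C₀ × r(1−r^5)/(1−r)
        = 1.227 × 0.5197 × (1 − 0.03791) / (1 − 0.5197) = 1.277 mg/L

1.277 mg/L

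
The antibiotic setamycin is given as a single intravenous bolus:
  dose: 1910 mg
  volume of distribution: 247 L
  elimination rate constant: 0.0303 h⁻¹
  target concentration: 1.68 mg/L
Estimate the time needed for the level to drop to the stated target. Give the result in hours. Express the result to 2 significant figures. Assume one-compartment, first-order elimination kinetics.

C₀ = Dose / Vd = 1910 / 247 = 7.733 mg/L
t = ln(C₀ / C) / k = ln(7.733 / 1.68) / 0.03030
  = ln(4.603) / 0.03030 = 1.527 / 0.03030 = 50.40 h

50 h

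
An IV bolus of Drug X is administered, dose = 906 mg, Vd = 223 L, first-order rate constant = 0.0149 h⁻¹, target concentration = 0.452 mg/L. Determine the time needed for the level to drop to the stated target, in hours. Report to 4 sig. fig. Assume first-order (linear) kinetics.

C₀ = Dose / Vd = 906.0 / 223 = 4.063 mg/L
t = ln(C₀ / C) / k = ln(4.063 / 0.452) / 0.01490
  = ln(8.989) / 0.01490 = 2.196 / 0.01490 = 147.4 h

147.4 h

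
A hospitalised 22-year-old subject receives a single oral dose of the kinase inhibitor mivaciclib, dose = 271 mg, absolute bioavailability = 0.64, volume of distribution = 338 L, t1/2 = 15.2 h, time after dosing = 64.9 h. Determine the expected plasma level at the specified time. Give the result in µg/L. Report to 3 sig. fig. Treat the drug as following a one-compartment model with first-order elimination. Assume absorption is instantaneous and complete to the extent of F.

26.6 µg/L

Amount reaching circulation = F × Dose = 0.64 × 271.0 = 173.4 mg
C₀ = F·Dose / Vd = 173.4 / 338 = 0.5130 mg/L
k = ln2 / t½ = 0.693147 / 15.2 = 0.04560 h⁻¹
C = C₀ · e^(−k·t) = 0.5130 × e^(−0.04560 × 64.9)
  = 0.5130 × 0.05185 = 0.02660 mg/L
Convert: 0.02660 mg/L × 1000 = 26.60 µg/L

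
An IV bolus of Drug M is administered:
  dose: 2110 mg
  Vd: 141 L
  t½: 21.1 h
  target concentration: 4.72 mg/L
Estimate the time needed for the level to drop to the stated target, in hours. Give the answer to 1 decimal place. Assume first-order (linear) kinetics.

35.1 h

C₀ = Dose / Vd = 2110 / 141 = 14.96 mg/L
k = ln2 / t½ = 0.693147 / 21.1 = 0.03285 h⁻¹
t = ln(C₀ / C) / k = ln(14.96 / 4.72) / 0.03285
  = ln(3.169) / 0.03285 = 1.153 / 0.03285 = 35.10 h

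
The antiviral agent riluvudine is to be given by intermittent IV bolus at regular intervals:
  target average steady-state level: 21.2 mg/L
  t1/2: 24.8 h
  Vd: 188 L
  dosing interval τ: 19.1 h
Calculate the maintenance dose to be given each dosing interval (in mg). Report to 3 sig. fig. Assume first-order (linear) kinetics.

2130 mg

k = ln2 / t½ = 0.693147 / 24.8 = 0.02795 h⁻¹
CL = k × Vd = 0.02795 × 188 = 5.255 L/h
At steady state, Dose/τ = Css × CL.
Dose = Css × CL × τ = 21.2 × 5.255 × 19.1 = 2128 mg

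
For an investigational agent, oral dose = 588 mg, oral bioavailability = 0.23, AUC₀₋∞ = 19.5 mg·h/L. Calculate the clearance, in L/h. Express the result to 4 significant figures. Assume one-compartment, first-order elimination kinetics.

CL = F·Dose / AUC = 0.23 × 588 / 19.5 = 6.935 L/h

6.935 L/h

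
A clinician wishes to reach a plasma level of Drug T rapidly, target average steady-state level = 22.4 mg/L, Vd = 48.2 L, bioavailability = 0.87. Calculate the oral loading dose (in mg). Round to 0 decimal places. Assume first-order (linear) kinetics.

LD = Css × Vd / F = 22.4 × 48.2 / 0.87 = 1241 mg

1241 mg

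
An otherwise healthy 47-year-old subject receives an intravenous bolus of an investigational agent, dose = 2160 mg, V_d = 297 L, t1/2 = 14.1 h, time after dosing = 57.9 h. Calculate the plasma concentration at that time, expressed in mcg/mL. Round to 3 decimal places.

0.422 mcg/mL

C₀ = Dose / Vd = 2160 / 297 = 7.273 mg/L
k = ln2 / t½ = 0.693147 / 14.1 = 0.04916 h⁻¹
C = C₀ · e^(−k·t) = 7.273 × e^(−0.04916 × 57.9)
  = 7.273 × 0.05806 = 0.4223 mg/L
(0.4223 mg/L = 0.4223 mcg/mL)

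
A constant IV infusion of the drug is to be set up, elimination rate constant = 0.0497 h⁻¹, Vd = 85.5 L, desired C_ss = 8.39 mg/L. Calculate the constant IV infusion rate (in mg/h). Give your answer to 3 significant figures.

CL = k × Vd = 0.04970 × 85.5 = 4.249 L/h
At steady state, infusion rate R₀ = Css × CL = 8.39 × 4.249 = 35.65 mg/h

35.7 mg/h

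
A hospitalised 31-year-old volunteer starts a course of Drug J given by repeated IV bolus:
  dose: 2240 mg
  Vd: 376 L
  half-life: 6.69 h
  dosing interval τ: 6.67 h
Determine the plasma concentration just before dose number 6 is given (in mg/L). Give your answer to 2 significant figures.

5.8 mg/L

C₀ per dose = Dose / Vd = 2240 / 376 = 5.957 mg/L
k = ln2 / t½ = 0.693147 / 6.69 = 0.1036 h⁻¹
Fraction remaining after one interval: r = e^(−kτ) = e^(−0.1036 × 6.67) = 0.5011
Before dose 6, 5 doses have been given (aged 1τ, 2τ, 3τ, 4τ, 5τ).
C_trough = C₀ × (r + r² + … + r^5) = C₀ × r(1−r^5)/(1−r)
        = 5.957 × 0.5011 × (1 − 0.03160) / (1 − 0.5011) = 5.794 mg/L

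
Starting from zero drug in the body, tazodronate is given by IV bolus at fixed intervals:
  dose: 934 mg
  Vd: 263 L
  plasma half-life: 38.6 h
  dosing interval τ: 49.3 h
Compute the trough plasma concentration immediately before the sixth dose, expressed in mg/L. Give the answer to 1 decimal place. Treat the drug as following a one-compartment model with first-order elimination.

2.5 mg/L

C₀ per dose = Dose / Vd = 934 / 263 = 3.551 mg/L
k = ln2 / t½ = 0.693147 / 38.6 = 0.01796 h⁻¹
Fraction remaining after one interval: r = e^(−kτ) = e^(−0.01796 × 49.3) = 0.4125
Before dose 6, 5 doses have been given (aged 1τ, 2τ, 3τ, 4τ, 5τ).
C_trough = C₀ × (r + r² + … + r^5) = C₀ × r(1−r^5)/(1−r)
        = 3.551 × 0.4125 × (1 − 0.01194) / (1 − 0.4125) = 2.463 mg/L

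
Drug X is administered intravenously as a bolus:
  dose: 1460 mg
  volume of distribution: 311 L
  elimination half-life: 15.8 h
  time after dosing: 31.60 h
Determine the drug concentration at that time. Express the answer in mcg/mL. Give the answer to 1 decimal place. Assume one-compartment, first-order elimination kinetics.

1.2 mcg/mL

C₀ = Dose / Vd = 1460 / 311 = 4.695 mg/L
k = ln2 / t½ = 0.693147 / 15.8 = 0.04387 h⁻¹
t / t½ = 31.60 / 15.8 = 2 half-lives
C = C₀ × (1/2)^2 = 4.695 × 0.2500 = 1.174 mg/L
(1.174 mg/L = 1.174 mcg/mL)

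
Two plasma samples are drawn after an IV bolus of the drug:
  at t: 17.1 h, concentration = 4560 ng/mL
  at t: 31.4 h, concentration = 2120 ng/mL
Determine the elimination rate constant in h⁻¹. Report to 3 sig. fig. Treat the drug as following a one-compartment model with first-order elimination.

k = ln(C₁/C₂) / (t₂ − t₁) = ln(4560/2120) / (31.4 − 17.1)
  = 0.7659 / 14.30 = 0.05356 h⁻¹

0.0536 h⁻¹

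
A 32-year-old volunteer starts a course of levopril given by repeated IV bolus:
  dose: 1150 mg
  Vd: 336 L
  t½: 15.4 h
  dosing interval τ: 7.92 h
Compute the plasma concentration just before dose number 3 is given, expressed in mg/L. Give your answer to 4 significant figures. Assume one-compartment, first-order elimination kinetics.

4.074 mg/L

C₀ per dose = Dose / Vd = 1150 / 336 = 3.423 mg/L
k = ln2 / t½ = 0.693147 / 15.4 = 0.04501 h⁻¹
Fraction remaining after one interval: r = e^(−kτ) = e^(−0.04501 × 7.92) = 0.7001
Before dose 3, 2 doses have been given (aged 1τ, 2τ).
C_trough = C₀ × (r + r²) = 3.423 × (0.7001 + 0.4901) = 4.074 mg/L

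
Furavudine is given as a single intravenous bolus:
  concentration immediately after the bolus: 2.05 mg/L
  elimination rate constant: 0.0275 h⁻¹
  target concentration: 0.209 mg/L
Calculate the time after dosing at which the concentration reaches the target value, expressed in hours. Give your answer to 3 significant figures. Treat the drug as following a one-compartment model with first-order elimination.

t = ln(C₀ / C) / k = ln(2.050 / 0.209) / 0.02750
  = ln(9.809) / 0.02750 = 2.283 / 0.02750 = 83.02 h

83.0 h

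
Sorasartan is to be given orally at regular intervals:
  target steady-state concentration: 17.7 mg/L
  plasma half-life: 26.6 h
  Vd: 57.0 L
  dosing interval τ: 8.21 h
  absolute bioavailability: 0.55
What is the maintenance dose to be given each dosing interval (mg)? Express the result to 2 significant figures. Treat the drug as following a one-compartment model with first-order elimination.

390 mg

k = ln2 / t½ = 0.693147 / 26.6 = 0.02606 h⁻¹
CL = k × Vd = 0.02606 × 57.0 = 1.485 L/h
At steady state, F × (Dose/τ) = Css × CL.
Dose = Css × CL × τ / F = 17.7 × 1.485 × 8.21 / 0.55 = 392.4 mg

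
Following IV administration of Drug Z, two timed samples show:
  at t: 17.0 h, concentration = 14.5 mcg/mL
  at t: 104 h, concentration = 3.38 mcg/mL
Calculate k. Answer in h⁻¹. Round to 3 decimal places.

0.017 h⁻¹

k = ln(C₁/C₂) / (t₂ − t₁) = ln(14.5/3.38) / (104 − 17.0)
  = 1.456 / 87.00 = 0.01674 h⁻¹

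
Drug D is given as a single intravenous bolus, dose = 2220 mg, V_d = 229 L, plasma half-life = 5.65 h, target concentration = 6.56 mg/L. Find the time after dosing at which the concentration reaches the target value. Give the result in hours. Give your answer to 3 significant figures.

3.18 h

C₀ = Dose / Vd = 2220 / 229 = 9.694 mg/L
k = ln2 / t½ = 0.693147 / 5.65 = 0.1227 h⁻¹
t = ln(C₀ / C) / k = ln(9.694 / 6.56) / 0.1227
  = ln(1.478) / 0.1227 = 0.3907 / 0.1227 = 3.184 h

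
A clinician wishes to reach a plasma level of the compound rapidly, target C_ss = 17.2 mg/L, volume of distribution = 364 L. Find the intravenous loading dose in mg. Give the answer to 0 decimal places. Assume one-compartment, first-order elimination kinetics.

6261 mg

LD = Css × Vd = 17.2 × 364 = 6261 mg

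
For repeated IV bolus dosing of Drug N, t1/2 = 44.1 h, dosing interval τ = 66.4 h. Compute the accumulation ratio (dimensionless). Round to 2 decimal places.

k = ln2 / t½ = 0.693147 / 44.1 = 0.01572 h⁻¹
e^(−kτ) = e^(−0.01572 × 66.4) = 0.3521
Accumulation ratio R = 1 / (1 − e^(−kτ)) = 1 / (1 − 0.3521) = 1.543

1.54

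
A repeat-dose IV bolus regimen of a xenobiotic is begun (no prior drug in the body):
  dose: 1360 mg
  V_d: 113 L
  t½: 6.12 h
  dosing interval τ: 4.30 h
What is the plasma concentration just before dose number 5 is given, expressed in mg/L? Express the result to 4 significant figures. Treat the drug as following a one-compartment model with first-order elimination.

C₀ per dose = Dose / Vd = 1360 / 113 = 12.04 mg/L
k = ln2 / t½ = 0.693147 / 6.12 = 0.1133 h⁻¹
Fraction remaining after one interval: r = e^(−kτ) = e^(−0.1133 × 4.30) = 0.6144
Before dose 5, 4 doses have been given (aged 1τ, 2τ, 3τ, 4τ).
C_trough = C₀ × (r + r² + … + r^4) = C₀ × r(1−r^4)/(1−r)
        = 12.04 × 0.6144 × (1 − 0.1425) / (1 − 0.6144) = 16.45 mg/L

16.45 mg/L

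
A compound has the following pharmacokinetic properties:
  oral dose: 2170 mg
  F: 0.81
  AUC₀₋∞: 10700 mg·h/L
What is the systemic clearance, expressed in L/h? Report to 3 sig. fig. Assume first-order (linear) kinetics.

0.164 L/h

CL = F·Dose / AUC = 0.81 × 2170 / 10700 = 0.1643 L/h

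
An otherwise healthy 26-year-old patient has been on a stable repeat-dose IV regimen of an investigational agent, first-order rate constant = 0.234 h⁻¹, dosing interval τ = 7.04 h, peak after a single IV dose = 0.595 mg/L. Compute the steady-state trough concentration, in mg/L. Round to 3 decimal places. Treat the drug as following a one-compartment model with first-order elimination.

e^(−kτ) = e^(−0.2340 × 7.04) = 0.1926
Accumulation ratio R = 1 / (1 − e^(−kτ)) = 1 / (1 − 0.1926) = 1.239
Steady-state trough = C₀ × R × e^(−kτ) = 0.595 × 1.239 × 0.1926 = 0.1420 mg/L

0.142 mg/L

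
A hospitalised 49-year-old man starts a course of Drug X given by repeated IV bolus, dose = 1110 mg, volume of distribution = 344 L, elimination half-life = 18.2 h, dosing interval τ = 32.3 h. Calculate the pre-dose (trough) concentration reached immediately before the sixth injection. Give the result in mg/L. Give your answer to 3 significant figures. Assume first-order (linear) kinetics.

C₀ per dose = Dose / Vd = 1110 / 344 = 3.227 mg/L
k = ln2 / t½ = 0.693147 / 18.2 = 0.03809 h⁻¹
Fraction remaining after one interval: r = e^(−kτ) = e^(−0.03809 × 32.3) = 0.2922
Before dose 6, 5 doses have been given (aged 1τ, 2τ, 3τ, 4τ, 5τ).
C_trough = C₀ × (r + r² + … + r^5) = C₀ × r(1−r^5)/(1−r)
        = 3.227 × 0.2922 × (1 − 0.002130) / (1 − 0.2922) = 1.329 mg/L

1.33 mg/L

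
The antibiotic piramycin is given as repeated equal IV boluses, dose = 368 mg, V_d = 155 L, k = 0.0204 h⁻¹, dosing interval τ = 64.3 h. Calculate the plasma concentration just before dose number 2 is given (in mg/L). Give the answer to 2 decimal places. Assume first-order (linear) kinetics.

0.64 mg/L

C₀ per dose = Dose / Vd = 368 / 155 = 2.374 mg/L
Fraction remaining after one interval: r = e^(−kτ) = e^(−0.02040 × 64.3) = 0.2694
Before dose 2, 1 dose has been given (aged 1τ).
C_trough = C₀ × r = 2.374 × 0.2694 = 0.6396 mg/L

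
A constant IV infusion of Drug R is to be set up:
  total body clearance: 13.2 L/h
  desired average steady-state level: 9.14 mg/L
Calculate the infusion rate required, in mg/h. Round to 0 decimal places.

121 mg/h

At steady state, infusion rate R₀ = Css × CL = 9.14 × 13.20 = 120.6 mg/h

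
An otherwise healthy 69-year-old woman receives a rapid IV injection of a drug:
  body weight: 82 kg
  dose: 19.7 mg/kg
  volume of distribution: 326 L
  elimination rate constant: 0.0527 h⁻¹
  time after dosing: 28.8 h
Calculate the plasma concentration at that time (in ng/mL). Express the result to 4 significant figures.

1086 ng/mL

Total dose = 19.7 × 82 = 1615 mg
C₀ = Dose / Vd = 1615 / 326 = 4.954 mg/L
C = C₀ · e^(−k·t) = 4.954 × e^(−0.05270 × 28.8)
  = 4.954 × 0.2192 = 1.086 mg/L
Convert: 1.086 mg/L × 1000 = 1086 ng/mL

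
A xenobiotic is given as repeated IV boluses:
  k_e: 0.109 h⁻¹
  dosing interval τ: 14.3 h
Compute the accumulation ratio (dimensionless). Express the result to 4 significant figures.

1.266

e^(−kτ) = e^(−0.1090 × 14.3) = 0.2104
Accumulation ratio R = 1 / (1 − e^(−kτ)) = 1 / (1 − 0.2104) = 1.266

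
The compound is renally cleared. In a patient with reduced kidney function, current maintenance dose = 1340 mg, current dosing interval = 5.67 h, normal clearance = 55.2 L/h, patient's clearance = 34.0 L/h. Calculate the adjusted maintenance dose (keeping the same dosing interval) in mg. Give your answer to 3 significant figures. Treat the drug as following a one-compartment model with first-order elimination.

To keep the same average steady-state level, dosing rate must scale with clearance.
CL ratio = 34.0 / 55.2 = 0.6159
New dose (same interval) = 1340 × 0.6159 = 825.3 mg

825 mg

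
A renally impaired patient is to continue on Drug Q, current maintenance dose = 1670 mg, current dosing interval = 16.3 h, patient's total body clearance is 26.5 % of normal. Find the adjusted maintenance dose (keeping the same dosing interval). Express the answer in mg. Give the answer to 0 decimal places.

443 mg

To keep the same average steady-state level, dosing rate must scale with clearance.
CL ratio = 26.5 / 100 = 0.2650
New dose (same interval) = 1670 × 0.2650 = 442.6 mg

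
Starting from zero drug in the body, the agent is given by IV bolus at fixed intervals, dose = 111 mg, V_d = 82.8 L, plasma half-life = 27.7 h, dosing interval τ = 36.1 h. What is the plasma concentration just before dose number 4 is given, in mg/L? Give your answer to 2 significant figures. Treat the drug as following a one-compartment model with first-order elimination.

C₀ per dose = Dose / Vd = 111 / 82.8 = 1.341 mg/L
k = ln2 / t½ = 0.693147 / 27.7 = 0.02502 h⁻¹
Fraction remaining after one interval: r = e^(−kτ) = e^(−0.02502 × 36.1) = 0.4053
Before dose 4, 3 doses have been given (aged 1τ, 2τ, 3τ).
C_trough = C₀ × (r + r² + … + r^3) = C₀ × r(1−r^3)/(1−r)
        = 1.341 × 0.4053 × (1 − 0.06658) / (1 − 0.4053) = 0.8531 mg/L

0.85 mg/L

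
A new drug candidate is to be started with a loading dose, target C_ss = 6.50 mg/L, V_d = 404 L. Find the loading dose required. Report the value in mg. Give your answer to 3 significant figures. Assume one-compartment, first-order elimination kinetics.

LD = Css × Vd = 6.50 × 404 = 2626 mg

2630 mg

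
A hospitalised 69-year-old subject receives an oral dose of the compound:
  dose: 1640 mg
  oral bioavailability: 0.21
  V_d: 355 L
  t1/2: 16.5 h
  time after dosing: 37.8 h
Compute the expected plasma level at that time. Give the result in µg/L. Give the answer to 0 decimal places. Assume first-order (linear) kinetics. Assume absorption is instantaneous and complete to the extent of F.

198 µg/L

Amount reaching circulation = F × Dose = 0.21 × 1640 = 344.4 mg
C₀ = F·Dose / Vd = 344.4 / 355 = 0.9701 mg/L
k = ln2 / t½ = 0.693147 / 16.5 = 0.04201 h⁻¹
C = C₀ · e^(−k·t) = 0.9701 × e^(−0.04201 × 37.8)
  = 0.9701 × 0.2043 = 0.1982 mg/L
Convert: 0.1982 mg/L × 1000 = 198.2 µg/L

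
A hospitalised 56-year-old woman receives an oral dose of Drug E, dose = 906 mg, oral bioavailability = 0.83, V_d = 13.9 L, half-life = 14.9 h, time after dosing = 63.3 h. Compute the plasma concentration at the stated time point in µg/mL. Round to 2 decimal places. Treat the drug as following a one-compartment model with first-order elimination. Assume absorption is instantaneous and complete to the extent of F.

Amount reaching circulation = F × Dose = 0.83 × 906.0 = 752.0 mg
C₀ = F·Dose / Vd = 752.0 / 13.9 = 54.10 mg/L
k = ln2 / t½ = 0.693147 / 14.9 = 0.04652 h⁻¹
C = C₀ · e^(−k·t) = 54.10 × e^(−0.04652 × 63.3)
  = 54.10 × 0.05262 = 2.847 mg/L
(2.847 mg/L = 2.847 µg/mL)

2.85 µg/mL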